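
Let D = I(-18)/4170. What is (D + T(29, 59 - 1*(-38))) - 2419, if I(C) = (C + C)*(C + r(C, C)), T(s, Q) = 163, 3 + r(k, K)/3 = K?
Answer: -1567434/695 ≈ -2255.3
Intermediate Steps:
r(k, K) = -9 + 3*K
I(C) = 2*C*(-9 + 4*C) (I(C) = (C + C)*(C + (-9 + 3*C)) = (2*C)*(-9 + 4*C) = 2*C*(-9 + 4*C))
D = 486/695 (D = (2*(-18)*(-9 + 4*(-18)))/4170 = (2*(-18)*(-9 - 72))*(1/4170) = (2*(-18)*(-81))*(1/4170) = 2916*(1/4170) = 486/695 ≈ 0.69928)
(D + T(29, 59 - 1*(-38))) - 2419 = (486/695 + 163) - 2419 = 113771/695 - 2419 = -1567434/695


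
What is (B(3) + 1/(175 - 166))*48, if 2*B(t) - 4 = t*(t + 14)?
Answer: 3976/3 ≈ 1325.3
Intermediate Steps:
B(t) = 2 + t*(14 + t)/2 (B(t) = 2 + (t*(t + 14))/2 = 2 + (t*(14 + t))/2 = 2 + t*(14 + t)/2)
(B(3) + 1/(175 - 166))*48 = ((2 + (½)*3² + 7*3) + 1/(175 - 166))*48 = ((2 + (½)*9 + 21) + 1/9)*48 = ((2 + 9/2 + 21) + ⅑)*48 = (55/2 + ⅑)*48 = (497/18)*48 = 3976/3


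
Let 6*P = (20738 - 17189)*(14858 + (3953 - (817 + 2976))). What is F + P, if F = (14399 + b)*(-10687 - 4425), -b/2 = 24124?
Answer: 520409235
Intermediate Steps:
b = -48248 (b = -2*24124 = -48248)
P = 8883147 (P = ((20738 - 17189)*(14858 + (3953 - (817 + 2976))))/6 = (3549*(14858 + (3953 - 1*3793)))/6 = (3549*(14858 + (3953 - 3793)))/6 = (3549*(14858 + 160))/6 = (3549*15018)/6 = (1/6)*53298882 = 8883147)
F = 511526088 (F = (14399 - 48248)*(-10687 - 4425) = -33849*(-15112) = 511526088)
F + P = 511526088 + 8883147 = 520409235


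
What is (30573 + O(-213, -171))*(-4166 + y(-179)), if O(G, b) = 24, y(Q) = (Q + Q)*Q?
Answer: 1833249852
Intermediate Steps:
y(Q) = 2*Q**2 (y(Q) = (2*Q)*Q = 2*Q**2)
(30573 + O(-213, -171))*(-4166 + y(-179)) = (30573 + 24)*(-4166 + 2*(-179)**2) = 30597*(-4166 + 2*32041) = 30597*(-4166 + 64082) = 30597*59916 = 1833249852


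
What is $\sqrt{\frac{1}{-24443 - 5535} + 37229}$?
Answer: $\frac{\sqrt{33456975708858}}{29978} \approx 192.95$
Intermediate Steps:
$\sqrt{\frac{1}{-24443 - 5535} + 37229} = \sqrt{\frac{1}{-29978} + 37229} = \sqrt{- \frac{1}{29978} + 37229} = \sqrt{\frac{1116050961}{29978}} = \frac{\sqrt{33456975708858}}{29978}$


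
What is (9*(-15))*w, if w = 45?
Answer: -6075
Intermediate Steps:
(9*(-15))*w = (9*(-15))*45 = -135*45 = -6075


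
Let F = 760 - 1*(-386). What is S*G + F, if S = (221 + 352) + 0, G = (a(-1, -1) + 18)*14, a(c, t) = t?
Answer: 137520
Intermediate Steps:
F = 1146 (F = 760 + 386 = 1146)
G = 238 (G = (-1 + 18)*14 = 17*14 = 238)
S = 573 (S = 573 + 0 = 573)
S*G + F = 573*238 + 1146 = 136374 + 1146 = 137520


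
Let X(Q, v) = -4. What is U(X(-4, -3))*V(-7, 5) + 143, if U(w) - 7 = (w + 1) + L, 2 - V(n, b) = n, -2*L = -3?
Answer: 385/2 ≈ 192.50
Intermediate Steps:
L = 3/2 (L = -½*(-3) = 3/2 ≈ 1.5000)
V(n, b) = 2 - n
U(w) = 19/2 + w (U(w) = 7 + ((w + 1) + 3/2) = 7 + ((1 + w) + 3/2) = 7 + (5/2 + w) = 19/2 + w)
U(X(-4, -3))*V(-7, 5) + 143 = (19/2 - 4)*(2 - 1*(-7)) + 143 = 11*(2 + 7)/2 + 143 = (11/2)*9 + 143 = 99/2 + 143 = 385/2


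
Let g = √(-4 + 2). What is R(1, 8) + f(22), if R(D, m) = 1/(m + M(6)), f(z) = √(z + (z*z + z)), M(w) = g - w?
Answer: ⅓ + 4*√33 - I*√2/6 ≈ 23.312 - 0.2357*I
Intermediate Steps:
g = I*√2 (g = √(-2) = I*√2 ≈ 1.4142*I)
M(w) = -w + I*√2 (M(w) = I*√2 - w = -w + I*√2)
f(z) = √(z² + 2*z) (f(z) = √(z + (z² + z)) = √(z + (z + z²)) = √(z² + 2*z))
R(D, m) = 1/(-6 + m + I*√2) (R(D, m) = 1/(m + (-1*6 + I*√2)) = 1/(m + (-6 + I*√2)) = 1/(-6 + m + I*√2))
R(1, 8) + f(22) = 1/(-6 + 8 + I*√2) + √(22*(2 + 22)) = 1/(2 + I*√2) + √(22*24) = 1/(2 + I*√2) + √528 = 1/(2 + I*√2) + 4*√33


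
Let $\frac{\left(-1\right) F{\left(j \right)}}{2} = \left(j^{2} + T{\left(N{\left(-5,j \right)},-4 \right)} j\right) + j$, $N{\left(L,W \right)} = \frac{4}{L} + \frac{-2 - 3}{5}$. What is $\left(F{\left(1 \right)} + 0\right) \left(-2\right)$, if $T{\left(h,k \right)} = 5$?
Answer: $28$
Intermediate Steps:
$N{\left(L,W \right)} = -1 + \frac{4}{L}$ ($N{\left(L,W \right)} = \frac{4}{L} - 1 = -1 + \frac{4}{L}$)
$F{\left(j \right)} = - 12 j - 2 j^{2}$ ($F{\left(j \right)} = - 2 \left(\left(j^{2} + 5 j\right) + j\right) = - 2 \left(j^{2} + 6 j\right) = - 12 j - 2 j^{2}$)
$\left(F{\left(1 \right)} + 0\right) \left(-2\right) = \left(\left(-2\right) 1 \left(6 + 1\right) + 0\right) \left(-2\right) = \left(\left(-2\right) 1 \cdot 7 + 0\right) \left(-2\right) = \left(-14 + 0\right) \left(-2\right) = \left(-14\right) \left(-2\right) = 28$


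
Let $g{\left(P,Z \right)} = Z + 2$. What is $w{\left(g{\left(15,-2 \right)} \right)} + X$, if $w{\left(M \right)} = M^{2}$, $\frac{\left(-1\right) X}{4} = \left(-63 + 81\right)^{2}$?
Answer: $-1296$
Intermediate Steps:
$X = -1296$ ($X = - 4 \left(-63 + 81\right)^{2} = - 4 \cdot 18^{2} = \left(-4\right) 324 = -1296$)
$g{\left(P,Z \right)} = 2 + Z$
$w{\left(g{\left(15,-2 \right)} \right)} + X = \left(2 - 2\right)^{2} - 1296 = 0^{2} - 1296 = 0 - 1296 = -1296$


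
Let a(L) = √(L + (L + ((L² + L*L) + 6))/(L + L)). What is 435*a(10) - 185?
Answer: -185 + 174*√130 ≈ 1798.9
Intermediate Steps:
a(L) = √(L + (6 + L + 2*L²)/(2*L)) (a(L) = √(L + (L + ((L² + L²) + 6))/((2*L))) = √(L + (L + (2*L² + 6))*(1/(2*L))) = √(L + (L + (6 + 2*L²))*(1/(2*L))) = √(L + (6 + L + 2*L²)*(1/(2*L))) = √(L + (6 + L + 2*L²)/(2*L)))
435*a(10) - 185 = 435*(√(2 + 8*10 + 12/10)/2) - 185 = 435*(√(2 + 80 + 12*(⅒))/2) - 185 = 435*(√(2 + 80 + 6/5)/2) - 185 = 435*(√(416/5)/2) - 185 = 435*((4*√130/5)/2) - 185 = 435*(2*√130/5) - 185 = 174*√130 - 185 = -185 + 174*√130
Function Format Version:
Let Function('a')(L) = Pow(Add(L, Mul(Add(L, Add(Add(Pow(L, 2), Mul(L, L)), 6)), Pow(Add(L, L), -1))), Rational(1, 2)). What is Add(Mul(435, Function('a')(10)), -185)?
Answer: Add(-185, Mul(174, Pow(130, Rational(1, 2)))) ≈ 1798.9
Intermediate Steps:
Function('a')(L) = Pow(Add(L, Mul(Rational(1, 2), Pow(L, -1), Add(6, L, Mul(2, Pow(L, 2))))), Rational(1, 2)) (Function('a')(L) = Pow(Add(L, Mul(Add(L, Add(Add(Pow(L, 2), Pow(L, 2)), 6)), Pow(Mul(2, L), -1))), Rational(1, 2)) = Pow(Add(L, Mul(Add(L, Add(Mul(2, Pow(L, 2)), 6)), Mul(Rational(1, 2), Pow(L, -1)))), Rational(1, 2)) = Pow(Add(L, Mul(Add(L, Add(6, Mul(2, Pow(L, 2)))), Mul(Rational(1, 2), Pow(L, -1)))), Rational(1, 2)) = Pow(Add(L, Mul(Add(6, L, Mul(2, Pow(L, 2))), Mul(Rational(1, 2), Pow(L, -1)))), Rational(1, 2)) = Pow(Add(L, Mul(Rational(1, 2), Pow(L, -1), Add(6, L, Mul(2, Pow(L, 2))))), Rational(1, 2)))
Add(Mul(435, Function('a')(10)), -185) = Add(Mul(435, Mul(Rational(1, 2), Pow(Add(2, Mul(8, 10), Mul(12, Pow(10, -1))), Rational(1, 2)))), -185) = Add(Mul(435, Mul(Rational(1, 2), Pow(Add(2, 80, Mul(12, Rational(1, 10))), Rational(1, 2)))), -185) = Add(Mul(435, Mul(Rational(1, 2), Pow(Add(2, 80, Rational(6, 5)), Rational(1, 2)))), -185) = Add(Mul(435, Mul(Rational(1, 2), Pow(Rational(416, 5), Rational(1, 2)))), -185) = Add(Mul(435, Mul(Rational(1, 2), Mul(Rational(4, 5), Pow(130, Rational(1, 2))))), -185) = Add(Mul(435, Mul(Rational(2, 5), Pow(130, Rational(1, 2)))), -185) = Add(Mul(174, Pow(130, Rational(1, 2))), -185) = Add(-185, Mul(174, Pow(130, Rational(1, 2))))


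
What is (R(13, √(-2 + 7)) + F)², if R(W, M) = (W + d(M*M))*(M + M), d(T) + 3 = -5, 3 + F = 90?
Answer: 8069 + 1740*√5 ≈ 11960.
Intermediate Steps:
F = 87 (F = -3 + 90 = 87)
d(T) = -8 (d(T) = -3 - 5 = -8)
R(W, M) = 2*M*(-8 + W) (R(W, M) = (W - 8)*(M + M) = (-8 + W)*(2*M) = 2*M*(-8 + W))
(R(13, √(-2 + 7)) + F)² = (2*√(-2 + 7)*(-8 + 13) + 87)² = (2*√5*5 + 87)² = (10*√5 + 87)² = (87 + 10*√5)²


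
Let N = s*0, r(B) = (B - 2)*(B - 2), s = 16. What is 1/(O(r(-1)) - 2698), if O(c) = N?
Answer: -1/2698 ≈ -0.00037064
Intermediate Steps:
r(B) = (-2 + B)² (r(B) = (-2 + B)*(-2 + B) = (-2 + B)²)
N = 0 (N = 16*0 = 0)
O(c) = 0
1/(O(r(-1)) - 2698) = 1/(0 - 2698) = 1/(-2698) = -1/2698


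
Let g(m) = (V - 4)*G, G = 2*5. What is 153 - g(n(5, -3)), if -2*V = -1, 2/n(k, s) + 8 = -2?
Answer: 188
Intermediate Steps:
G = 10
n(k, s) = -⅕ (n(k, s) = 2/(-8 - 2) = 2/(-10) = 2*(-⅒) = -⅕)
V = ½ (V = -½*(-1) = ½ ≈ 0.50000)
g(m) = -35 (g(m) = (½ - 4)*10 = -7/2*10 = -35)
153 - g(n(5, -3)) = 153 - 1*(-35) = 153 + 35 = 188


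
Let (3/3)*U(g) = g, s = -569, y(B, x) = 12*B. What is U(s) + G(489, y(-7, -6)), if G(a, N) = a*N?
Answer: -41645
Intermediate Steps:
G(a, N) = N*a
U(g) = g
U(s) + G(489, y(-7, -6)) = -569 + (12*(-7))*489 = -569 - 84*489 = -569 - 41076 = -41645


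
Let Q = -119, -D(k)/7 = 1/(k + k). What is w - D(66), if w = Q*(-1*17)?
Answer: 267043/132 ≈ 2023.1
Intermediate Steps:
D(k) = -7/(2*k) (D(k) = -7/(k + k) = -7*1/(2*k) = -7/(2*k))
w = 2023 (w = -(-119)*17 = -119*(-17) = 2023)
w - D(66) = 2023 - (-7)/(2*66) = 2023 - 1*(-7/132) = 2023 + 7/132 = 267043/132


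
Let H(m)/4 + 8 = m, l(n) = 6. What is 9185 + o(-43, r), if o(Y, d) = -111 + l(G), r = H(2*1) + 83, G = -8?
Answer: 9080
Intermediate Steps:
H(m) = -32 + 4*m
r = 59 (r = (-32 + 4*(2*1)) + 83 = (-32 + 4*2) + 83 = (-32 + 8) + 83 = -24 + 83 = 59)
o(Y, d) = -105 (o(Y, d) = -111 + 6 = -105)
9185 + o(-43, r) = 9185 - 105 = 9080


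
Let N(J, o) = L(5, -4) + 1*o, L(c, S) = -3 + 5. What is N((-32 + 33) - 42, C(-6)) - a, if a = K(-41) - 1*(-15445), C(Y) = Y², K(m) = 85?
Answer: -15492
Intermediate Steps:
L(c, S) = 2
N(J, o) = 2 + o (N(J, o) = 2 + 1*o = 2 + o)
a = 15530 (a = 85 - 1*(-15445) = 85 + 15445 = 15530)
N((-32 + 33) - 42, C(-6)) - a = (2 + (-6)²) - 1*15530 = (2 + 36) - 15530 = 38 - 15530 = -15492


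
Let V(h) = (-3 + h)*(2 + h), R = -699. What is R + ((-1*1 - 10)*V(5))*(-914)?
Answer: 140057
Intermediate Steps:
R + ((-1*1 - 10)*V(5))*(-914) = -699 + ((-1*1 - 10)*(-6 + 5**2 - 1*5))*(-914) = -699 + ((-1 - 10)*(-6 + 25 - 5))*(-914) = -699 - 11*14*(-914) = -699 - 154*(-914) = -699 + 140756 = 140057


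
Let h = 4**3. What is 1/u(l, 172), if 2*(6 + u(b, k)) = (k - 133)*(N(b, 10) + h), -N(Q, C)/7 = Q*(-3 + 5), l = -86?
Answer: 1/24720 ≈ 4.0453e-5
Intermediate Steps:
N(Q, C) = -14*Q (N(Q, C) = -7*Q*(-3 + 5) = -7*Q*2 = -14*Q)
h = 64
u(b, k) = -6 + (-133 + k)*(64 - 14*b)/2 (u(b, k) = -6 + ((k - 133)*(-14*b + 64))/2 = -6 + ((-133 + k)*(64 - 14*b))/2 = -6 + (-133 + k)*(64 - 14*b)/2)
1/u(l, 172) = 1/(-4262 + 32*172 + 931*(-86) - 7*(-86)*172) = 1/(-4262 + 5504 - 80066 + 103544) = 1/24720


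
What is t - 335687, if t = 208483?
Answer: -127204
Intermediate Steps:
t - 335687 = 208483 - 335687 = -127204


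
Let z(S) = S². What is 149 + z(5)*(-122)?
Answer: -2901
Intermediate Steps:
149 + z(5)*(-122) = 149 + 5²*(-122) = 149 + 25*(-122) = 149 - 3050 = -2901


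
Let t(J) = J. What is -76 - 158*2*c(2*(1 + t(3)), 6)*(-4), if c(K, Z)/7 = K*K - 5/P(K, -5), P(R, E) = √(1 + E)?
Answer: 566196 + 22120*I ≈ 5.662e+5 + 22120.0*I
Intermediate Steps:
c(K, Z) = 7*K² + 35*I/2 (c(K, Z) = 7*(K*K - 5/√(1 - 5)) = 7*(K² - 5*(-I/2)) = 7*(K² - (-5)*I/2) = 7*(K² + 5*I/2) = 7*K² + 35*I/2)
-76 - 158*2*c(2*(1 + t(3)), 6)*(-4) = -76 - 158*2*(7*(2*(1 + 3))² + 35*I/2)*(-4) = -76 - 158*2*(7*(2*4)² + 35*I/2)*(-4) = -76 - 158*2*(7*8² + 35*I/2)*(-4) = -76 - 158*2*(7*64 + 35*I/2)*(-4) = -76 - 158*2*(448 + 35*I/2)*(-4) = -76 - 158*(896 + 35*I)*(-4) = -76 - 158*(-3584 - 140*I) = -76 + (566272 + 22120*I) = 566196 + 22120*I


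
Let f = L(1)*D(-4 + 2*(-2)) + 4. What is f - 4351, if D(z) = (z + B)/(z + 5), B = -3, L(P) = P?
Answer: -13030/3 ≈ -4343.3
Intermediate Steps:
D(z) = (-3 + z)/(5 + z) (D(z) = (z - 3)/(z + 5) = (-3 + z)/(5 + z))
f = 23/3 (f = 1*((-3 + (-4 + 2*(-2)))/(5 + (-4 + 2*(-2)))) + 4 = 1*((-3 + (-4 - 4))/(5 + (-4 - 4))) + 4 = 1*((-3 - 8)/(5 - 8)) + 4 = 1*(-11/(-3)) + 4 = 1*(-⅓*(-11)) + 4 = 1*(11/3) + 4 = 11/3 + 4 = 23/3 ≈ 7.6667)
f - 4351 = 23/3 - 4351 = -13030/3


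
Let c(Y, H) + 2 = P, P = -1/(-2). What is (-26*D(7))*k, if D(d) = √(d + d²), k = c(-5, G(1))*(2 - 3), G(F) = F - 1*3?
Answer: -78*√14 ≈ -291.85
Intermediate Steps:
G(F) = -3 + F (G(F) = F - 3 = -3 + F)
P = ½ (P = -1*(-½) = ½ ≈ 0.50000)
c(Y, H) = -3/2 (c(Y, H) = -2 + ½ = -3/2)
k = 3/2 (k = -3*(2 - 3)/2 = -3/2*(-1) = 3/2 ≈ 1.5000)
(-26*D(7))*k = -26*√7*√(1 + 7)*(3/2) = -26*2*√14*(3/2) = -52*√14*(3/2) = -78*√14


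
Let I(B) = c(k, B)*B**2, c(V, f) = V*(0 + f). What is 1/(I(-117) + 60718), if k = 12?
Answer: -1/19158638 ≈ -5.2196e-8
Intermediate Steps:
c(V, f) = V*f
I(B) = 12*B**3 (I(B) = (12*B)*B**2 = 12*B**3)
1/(I(-117) + 60718) = 1/(12*(-117)**3 + 60718) = 1/(12*(-1601613) + 60718) = 1/(-19219356 + 60718) = 1/(-19158638) = -1/19158638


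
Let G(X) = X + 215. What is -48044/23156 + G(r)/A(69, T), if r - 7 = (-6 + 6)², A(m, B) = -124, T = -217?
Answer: -1387261/358918 ≈ -3.8651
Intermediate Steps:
r = 7 (r = 7 + (-6 + 6)² = 7 + 0² = 7 + 0 = 7)
G(X) = 215 + X
-48044/23156 + G(r)/A(69, T) = -48044/23156 + (215 + 7)/(-124) = -48044*1/23156 + 222*(-1/124) = -12011/5789 - 111/62 = -1387261/358918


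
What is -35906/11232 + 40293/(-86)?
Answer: -8762671/18576 ≈ -471.72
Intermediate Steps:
-35906/11232 + 40293/(-86) = -35906*1/11232 + 40293*(-1/86) = -1381/432 - 40293/86 = -8762671/18576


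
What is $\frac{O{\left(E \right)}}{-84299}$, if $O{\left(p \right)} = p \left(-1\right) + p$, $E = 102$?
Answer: $0$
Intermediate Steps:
$O{\left(p \right)} = 0$ ($O{\left(p \right)} = - p + p = 0$)
$\frac{O{\left(E \right)}}{-84299} = \frac{0}{-84299} = 0 \left(- \frac{1}{84299}\right) = 0$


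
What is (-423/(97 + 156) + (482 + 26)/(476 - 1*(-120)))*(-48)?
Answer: 1483008/37697 ≈ 39.340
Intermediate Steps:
(-423/(97 + 156) + (482 + 26)/(476 - 1*(-120)))*(-48) = (-423/253 + 508/(476 + 120))*(-48) = (-423*1/253 + 508/596)*(-48) = (-423/253 + 508*(1/596))*(-48) = (-423/253 + 127/149)*(-48) = -30896/37697*(-48) = 1483008/37697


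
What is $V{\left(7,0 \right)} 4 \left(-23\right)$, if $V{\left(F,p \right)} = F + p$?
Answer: $-644$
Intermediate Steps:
$V{\left(7,0 \right)} 4 \left(-23\right) = \left(7 + 0\right) 4 \left(-23\right) = 7 \cdot 4 \left(-23\right) = 28 \left(-23\right) = -644$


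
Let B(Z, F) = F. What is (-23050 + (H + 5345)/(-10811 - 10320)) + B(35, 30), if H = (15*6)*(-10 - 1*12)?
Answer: -486438985/21131 ≈ -23020.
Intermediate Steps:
H = -1980 (H = 90*(-10 - 12) = 90*(-22) = -1980)
(-23050 + (H + 5345)/(-10811 - 10320)) + B(35, 30) = (-23050 + (-1980 + 5345)/(-10811 - 10320)) + 30 = (-23050 + 3365/(-21131)) + 30 = (-23050 + 3365*(-1/21131)) + 30 = (-23050 - 3365/21131) + 30 = -487072915/21131 + 30 = -486438985/21131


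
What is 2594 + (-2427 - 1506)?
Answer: -1339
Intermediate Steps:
2594 + (-2427 - 1506) = 2594 - 3933 = -1339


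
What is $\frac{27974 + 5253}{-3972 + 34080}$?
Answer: $\frac{33227}{30108} \approx 1.1036$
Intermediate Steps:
$\frac{27974 + 5253}{-3972 + 34080} = \frac{33227}{30108}$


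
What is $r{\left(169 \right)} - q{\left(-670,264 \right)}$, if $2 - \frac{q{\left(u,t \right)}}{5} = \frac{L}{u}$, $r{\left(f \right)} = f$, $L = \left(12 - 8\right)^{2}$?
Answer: $\frac{10645}{67} \approx 158.88$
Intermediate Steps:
$L = 16$ ($L = 4^{2} = 16$)
$q{\left(u,t \right)} = 10 - \frac{80}{u}$ ($q{\left(u,t \right)} = 10 - 5 \frac{16}{u} = 10 - \frac{80}{u}$)
$r{\left(169 \right)} - q{\left(-670,264 \right)} = 169 - \left(10 - \frac{80}{-670}\right) = 169 - \left(10 - - \frac{8}{67}\right) = 169 - \left(10 + \frac{8}{67}\right) = 169 - \frac{678}{67} = \frac{10645}{67}$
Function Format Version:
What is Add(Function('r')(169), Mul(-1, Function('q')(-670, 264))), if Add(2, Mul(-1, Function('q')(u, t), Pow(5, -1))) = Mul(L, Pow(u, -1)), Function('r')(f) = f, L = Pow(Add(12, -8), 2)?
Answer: Rational(10645, 67) ≈ 158.88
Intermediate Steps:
L = 16 (L = Pow(4, 2) = 16)
Function('q')(u, t) = Add(10, Mul(-80, Pow(u, -1))) (Function('q')(u, t) = Add(10, Mul(-5, Mul(16, Pow(u, -1)))) = Add(10, Mul(-80, Pow(u, -1))))
Add(Function('r')(169), Mul(-1, Function('q')(-670, 264))) = Add(169, Mul(-1, Add(10, Mul(-80, Pow(-670, -1))))) = Add(169, Mul(-1, Add(10, Mul(-80, Rational(-1, 670))))) = Add(169, Mul(-1, Add(10, Rational(8, 67)))) = Add(169, Mul(-1, Rational(678, 67))) = Add(169, Rational(-678, 67)) = Rational(10645, 67)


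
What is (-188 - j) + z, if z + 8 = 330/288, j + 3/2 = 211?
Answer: -19409/48 ≈ -404.35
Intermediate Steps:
j = 419/2 (j = -3/2 + 211 = 419/2 ≈ 209.50)
z = -329/48 (z = -8 + 330/288 = -8 + 330*(1/288) = -8 + 55/48 = -329/48 ≈ -6.8542)
(-188 - j) + z = (-188 - 1*419/2) - 329/48 = (-188 - 419/2) - 329/48 = -795/2 - 329/48 = -19409/48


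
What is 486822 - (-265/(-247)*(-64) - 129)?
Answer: 120293857/247 ≈ 4.8702e+5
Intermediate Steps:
486822 - (-265/(-247)*(-64) - 129) = 486822 - (-265*(-1/247)*(-64) - 129) = 486822 - ((265/247)*(-64) - 129) = 486822 - (-16960/247 - 129) = 486822 - 1*(-48823/247) = 486822 + 48823/247 = 120293857/247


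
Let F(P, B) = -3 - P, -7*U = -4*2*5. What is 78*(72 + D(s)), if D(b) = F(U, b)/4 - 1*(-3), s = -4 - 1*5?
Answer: 79521/14 ≈ 5680.1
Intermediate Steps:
U = 40/7 (U = -(-4*2)*5/7 = -(-8)*5/7 = -⅐*(-40) = 40/7 ≈ 5.7143)
s = -9 (s = -4 - 5 = -9)
D(b) = 23/28 (D(b) = (-3 - 1*40/7)/4 - 1*(-3) = (-3 - 40/7)*(¼) + 3 = -61/7*¼ + 3 = -61/28 + 3 = 23/28)
78*(72 + D(s)) = 78*(72 + 23/28) = 78*(2039/28) = 79521/14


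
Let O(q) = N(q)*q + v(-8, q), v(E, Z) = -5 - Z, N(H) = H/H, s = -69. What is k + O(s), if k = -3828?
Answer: -3833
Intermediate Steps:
N(H) = 1
O(q) = -5 (O(q) = 1*q + (-5 - q) = q + (-5 - q) = -5)
k + O(s) = -3828 - 5 = -3833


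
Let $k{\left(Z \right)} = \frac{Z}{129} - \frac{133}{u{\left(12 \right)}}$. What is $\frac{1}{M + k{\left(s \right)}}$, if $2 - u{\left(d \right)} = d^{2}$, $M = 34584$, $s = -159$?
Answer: $\frac{6106}{211168097} \approx 2.8915 \cdot 10^{-5}$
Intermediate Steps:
$u{\left(d \right)} = 2 - d^{2}$
$k{\left(Z \right)} = \frac{133}{142} + \frac{Z}{129}$ ($k{\left(Z \right)} = \frac{Z}{129} - \frac{133}{2 - 12^{2}} = Z \frac{1}{129} - \frac{133}{2 - 144} = \frac{Z}{129} - \frac{133}{2 - 144} = \frac{Z}{129} - \frac{133}{-142} = \frac{Z}{129} - - \frac{133}{142} = \frac{Z}{129} + \frac{133}{142} = \frac{133}{142} + \frac{Z}{129}$)
$\frac{1}{M + k{\left(s \right)}} = \frac{1}{34584 + \left(\frac{133}{142} + \frac{1}{129} \left(-159\right)\right)} = \frac{1}{34584 + \left(\frac{133}{142} - \frac{53}{43}\right)} = \frac{1}{34584 - \frac{1807}{6106}} = \frac{1}{\frac{211168097}{6106}} = \frac{6106}{211168097}$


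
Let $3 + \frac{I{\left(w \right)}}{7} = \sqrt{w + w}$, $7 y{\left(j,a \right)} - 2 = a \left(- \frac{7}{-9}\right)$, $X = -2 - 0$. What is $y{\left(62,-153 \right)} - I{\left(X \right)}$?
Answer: $\frac{30}{7} - 14 i \approx 4.2857 - 14.0 i$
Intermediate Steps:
$X = -2$ ($X = -2 + 0 = -2$)
$y{\left(j,a \right)} = \frac{2}{7} + \frac{a}{9}$ ($y{\left(j,a \right)} = \frac{2}{7} + \frac{a \left(- \frac{7}{-9}\right)}{7} = \frac{2}{7} + \frac{a \left(\left(-7\right) \left(- \frac{1}{9}\right)\right)}{7} = \frac{2}{7} + \frac{a \frac{7}{9}}{7} = \frac{2}{7} + \frac{\frac{7}{9} a}{7} = \frac{2}{7} + \frac{a}{9}$)
$I{\left(w \right)} = -21 + 7 \sqrt{2} \sqrt{w}$ ($I{\left(w \right)} = -21 + 7 \sqrt{w + w} = -21 + 7 \sqrt{2 w} = -21 + 7 \sqrt{2} \sqrt{w}$)
$y{\left(62,-153 \right)} - I{\left(X \right)} = \left(\frac{2}{7} + \frac{1}{9} \left(-153\right)\right) - \left(-21 + 7 \sqrt{2} \sqrt{-2}\right) = \left(\frac{2}{7} - 17\right) - \left(-21 + 7 \sqrt{2} i \sqrt{2}\right) = - \frac{117}{7} - \left(-21 + 14 i\right) = - \frac{117}{7} + \left(21 - 14 i\right) = \frac{30}{7} - 14 i$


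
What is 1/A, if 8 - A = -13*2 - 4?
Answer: 1/38 ≈ 0.026316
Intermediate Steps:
A = 38 (A = 8 - (-13*2 - 4) = 8 - (-26 - 4) = 8 - 1*(-30) = 8 + 30 = 38)
1/A = 1/38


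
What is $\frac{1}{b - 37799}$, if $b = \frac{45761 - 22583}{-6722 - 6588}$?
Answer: $- \frac{6655}{251563934} \approx -2.6455 \cdot 10^{-5}$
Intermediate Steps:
$b = - \frac{11589}{6655}$ ($b = \frac{23178}{-13310} = 23178 \left(- \frac{1}{13310}\right) = - \frac{11589}{6655} \approx -1.7414$)
$\frac{1}{b - 37799} = \frac{1}{- \frac{11589}{6655} - 37799} = \frac{1}{- \frac{251563934}{6655}} = - \frac{6655}{251563934}$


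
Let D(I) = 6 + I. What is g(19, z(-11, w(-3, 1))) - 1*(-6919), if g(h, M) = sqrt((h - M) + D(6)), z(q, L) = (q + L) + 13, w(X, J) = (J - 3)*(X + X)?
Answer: 6919 + sqrt(17) ≈ 6923.1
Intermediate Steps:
w(X, J) = 2*X*(-3 + J) (w(X, J) = (-3 + J)*(2*X) = 2*X*(-3 + J))
z(q, L) = 13 + L + q (z(q, L) = (L + q) + 13 = 13 + L + q)
g(h, M) = sqrt(12 + h - M) (g(h, M) = sqrt((h - M) + (6 + 6)) = sqrt((h - M) + 12) = sqrt(12 + h - M))
g(19, z(-11, w(-3, 1))) - 1*(-6919) = sqrt(12 + 19 - (13 + 2*(-3)*(-3 + 1) - 11)) - 1*(-6919) = sqrt(12 + 19 - (13 + 2*(-3)*(-2) - 11)) + 6919 = sqrt(12 + 19 - (13 + 12 - 11)) + 6919 = sqrt(12 + 19 - 1*14) + 6919 = sqrt(12 + 19 - 14) + 6919 = sqrt(17) + 6919 = 6919 + sqrt(17)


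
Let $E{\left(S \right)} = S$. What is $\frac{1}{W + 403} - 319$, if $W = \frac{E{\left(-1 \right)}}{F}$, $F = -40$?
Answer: $- \frac{5142559}{16121} \approx -319.0$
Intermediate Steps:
$W = \frac{1}{40}$ ($W = - \frac{1}{-40} = \left(-1\right) \left(- \frac{1}{40}\right) = \frac{1}{40} \approx 0.025$)
$\frac{1}{W + 403} - 319 = \frac{1}{\frac{1}{40} + 403} - 319 = \frac{1}{\frac{16121}{40}} - 319 = \frac{40}{16121} - 319 = - \frac{5142559}{16121}$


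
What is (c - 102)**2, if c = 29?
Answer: 5329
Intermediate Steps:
(c - 102)**2 = (29 - 102)**2 = (-73)**2 = 5329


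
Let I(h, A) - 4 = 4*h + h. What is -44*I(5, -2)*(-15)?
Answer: 19140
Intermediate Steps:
I(h, A) = 4 + 5*h (I(h, A) = 4 + (4*h + h) = 4 + 5*h)
-44*I(5, -2)*(-15) = -44*(4 + 5*5)*(-15) = -44*(4 + 25)*(-15) = -44*29*(-15) = -1276*(-15) = 19140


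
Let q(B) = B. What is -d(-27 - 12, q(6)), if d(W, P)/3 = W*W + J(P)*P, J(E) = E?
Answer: -4671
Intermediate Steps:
d(W, P) = 3*P² + 3*W² (d(W, P) = 3*(W*W + P*P) = 3*(W² + P²) = 3*(P² + W²) = 3*P² + 3*W²)
-d(-27 - 12, q(6)) = -(3*6² + 3*(-27 - 12)²) = -(3*36 + 3*(-39)²) = -(108 + 3*1521) = -(108 + 4563) = -1*4671 = -4671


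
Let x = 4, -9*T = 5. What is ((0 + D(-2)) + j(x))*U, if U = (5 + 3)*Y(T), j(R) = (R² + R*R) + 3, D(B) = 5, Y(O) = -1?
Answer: -320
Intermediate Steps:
T = -5/9 (T = -⅑*5 = -5/9 ≈ -0.55556)
j(R) = 3 + 2*R² (j(R) = (R² + R²) + 3 = 2*R² + 3 = 3 + 2*R²)
U = -8 (U = (5 + 3)*(-1) = 8*(-1) = -8)
((0 + D(-2)) + j(x))*U = ((0 + 5) + (3 + 2*4²))*(-8) = (5 + (3 + 2*16))*(-8) = (5 + (3 + 32))*(-8) = (5 + 35)*(-8) = 40*(-8) = -320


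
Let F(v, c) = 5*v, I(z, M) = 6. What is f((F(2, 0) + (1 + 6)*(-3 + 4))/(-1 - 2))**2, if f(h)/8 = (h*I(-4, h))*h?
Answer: 21381376/9 ≈ 2.3757e+6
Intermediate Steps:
f(h) = 48*h**2 (f(h) = 8*((h*6)*h) = 8*((6*h)*h) = 8*(6*h**2) = 48*h**2)
f((F(2, 0) + (1 + 6)*(-3 + 4))/(-1 - 2))**2 = (48*((5*2 + (1 + 6)*(-3 + 4))/(-1 - 2))**2)**2 = (48*((10 + 7*1)/(-3))**2)**2 = (48*((10 + 7)*(-1/3))**2)**2 = (48*(17*(-1/3))**2)**2 = (48*(-17/3)**2)**2 = (48*(289/9))**2 = (4624/3)**2 = 21381376/9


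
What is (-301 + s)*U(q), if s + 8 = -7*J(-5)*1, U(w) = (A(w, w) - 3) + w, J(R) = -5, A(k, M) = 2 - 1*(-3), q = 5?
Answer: -1918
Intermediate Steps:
A(k, M) = 5 (A(k, M) = 2 + 3 = 5)
U(w) = 2 + w (U(w) = (5 - 3) + w = 2 + w)
s = 27 (s = -8 - 7*(-5)*1 = -8 + 35*1 = -8 + 35 = 27)
(-301 + s)*U(q) = (-301 + 27)*(2 + 5) = -274*7 = -1918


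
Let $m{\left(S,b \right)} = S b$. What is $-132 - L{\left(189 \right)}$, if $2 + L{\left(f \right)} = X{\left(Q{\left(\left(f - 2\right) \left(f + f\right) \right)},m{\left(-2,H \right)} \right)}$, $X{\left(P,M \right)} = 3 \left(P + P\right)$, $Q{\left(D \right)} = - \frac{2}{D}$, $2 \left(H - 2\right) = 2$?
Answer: $- \frac{1531528}{11781} \approx -130.0$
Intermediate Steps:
$H = 3$ ($H = 2 + \frac{1}{2} \cdot 2 = 2 + 1 = 3$)
$X{\left(P,M \right)} = 6 P$ ($X{\left(P,M \right)} = 3 \cdot 2 P = 6 P$)
$L{\left(f \right)} = -2 - \frac{6}{f \left(-2 + f\right)}$ ($L{\left(f \right)} = -2 + 6 \left(- \frac{2}{\left(f - 2\right) \left(f + f\right)}\right) = -2 + 6 \left(- \frac{2}{\left(-2 + f\right) 2 f}\right) = -2 + 6 \left(- \frac{2}{2 f \left(-2 + f\right)}\right) = -2 + 6 \left(- 2 \frac{1}{2 f \left(-2 + f\right)}\right) = -2 + 6 \left(- \frac{1}{f \left(-2 + f\right)}\right) = -2 - \frac{6}{f \left(-2 + f\right)}$)
$-132 - L{\left(189 \right)} = -132 - \frac{2 \left(-3 - 189 \left(-2 + 189\right)\right)}{189 \left(-2 + 189\right)} = -132 - 2 \cdot \frac{1}{189} \cdot \frac{1}{187} \left(-3 - 189 \cdot 187\right) = -132 - 2 \cdot \frac{1}{189} \cdot \frac{1}{187} \left(-3 - 35343\right) = -132 - 2 \cdot \frac{1}{189} \cdot \frac{1}{187} \left(-35346\right) = -132 - - \frac{23564}{11781} = -132 + \frac{23564}{11781} = - \frac{1531528}{11781}$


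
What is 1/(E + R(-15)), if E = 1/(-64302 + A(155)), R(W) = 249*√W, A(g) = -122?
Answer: -64424/3859982408456641 - 1033462492224*I*√15/3859982408456641 ≈ -1.669e-11 - 0.0010369*I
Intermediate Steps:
E = -1/64424 (E = 1/(-64302 - 122) = 1/(-64424) = -1/64424 ≈ -1.5522e-5)
1/(E + R(-15)) = 1/(-1/64424 + 249*√(-15)) = 1/(-1/64424 + 249*(I*√15)) = 1/(-1/64424 + 249*I*√15)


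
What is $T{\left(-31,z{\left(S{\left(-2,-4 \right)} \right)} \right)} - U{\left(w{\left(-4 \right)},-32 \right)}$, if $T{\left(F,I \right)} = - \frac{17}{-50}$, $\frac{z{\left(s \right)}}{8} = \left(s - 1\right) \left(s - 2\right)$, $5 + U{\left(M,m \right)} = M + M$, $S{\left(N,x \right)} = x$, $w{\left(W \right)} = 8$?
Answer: $- \frac{533}{50} \approx -10.66$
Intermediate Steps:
$U{\left(M,m \right)} = -5 + 2 M$ ($U{\left(M,m \right)} = -5 + \left(M + M\right) = -5 + 2 M$)
$z{\left(s \right)} = 8 \left(-1 + s\right) \left(-2 + s\right)$ ($z{\left(s \right)} = 8 \left(s - 1\right) \left(s - 2\right) = 8 \left(-1 + s\right) \left(-2 + s\right)$)
$T{\left(F,I \right)} = \frac{17}{50}$ ($T{\left(F,I \right)} = \left(-17\right) \left(- \frac{1}{50}\right) = \frac{17}{50}$)
$T{\left(-31,z{\left(S{\left(-2,-4 \right)} \right)} \right)} - U{\left(w{\left(-4 \right)},-32 \right)} = \frac{17}{50} - \left(-5 + 2 \cdot 8\right) = \frac{17}{50} - \left(-5 + 16\right) = \frac{17}{50} - 11 = - \frac{533}{50}$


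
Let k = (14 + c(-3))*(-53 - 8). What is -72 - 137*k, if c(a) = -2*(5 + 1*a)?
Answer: 83498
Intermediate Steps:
c(a) = -10 - 2*a (c(a) = -2*(5 + a) = -10 - 2*a)
k = -610 (k = (14 + (-10 - 2*(-3)))*(-53 - 8) = (14 + (-10 + 6))*(-61) = (14 - 4)*(-61) = 10*(-61) = -610)
-72 - 137*k = -72 - 137*(-610) = -72 + 83570 = 83498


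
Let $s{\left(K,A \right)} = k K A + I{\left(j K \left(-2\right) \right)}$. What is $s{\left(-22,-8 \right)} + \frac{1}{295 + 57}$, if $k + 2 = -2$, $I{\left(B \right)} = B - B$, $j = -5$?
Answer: $- \frac{247807}{352} \approx -704.0$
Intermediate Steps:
$I{\left(B \right)} = 0$
$k = -4$ ($k = -2 - 2 = -4$)
$s{\left(K,A \right)} = - 4 A K$ ($s{\left(K,A \right)} = - 4 K A + 0 = - 4 A K + 0 = - 4 A K$)
$s{\left(-22,-8 \right)} + \frac{1}{295 + 57} = \left(-4\right) \left(-8\right) \left(-22\right) + \frac{1}{295 + 57} = -704 + \frac{1}{352} = - \frac{247807}{352}$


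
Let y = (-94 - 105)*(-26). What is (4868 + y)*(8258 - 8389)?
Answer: -1315502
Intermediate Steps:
y = 5174 (y = -199*(-26) = 5174)
(4868 + y)*(8258 - 8389) = (4868 + 5174)*(8258 - 8389) = 10042*(-131) = -1315502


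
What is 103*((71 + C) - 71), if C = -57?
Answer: -5871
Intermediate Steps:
103*((71 + C) - 71) = 103*((71 - 57) - 71) = 103*(14 - 71) = 103*(-57) = -5871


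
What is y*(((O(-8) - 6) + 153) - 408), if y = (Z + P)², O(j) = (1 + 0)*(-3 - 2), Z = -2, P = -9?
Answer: -32186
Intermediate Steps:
O(j) = -5 (O(j) = 1*(-5) = -5)
y = 121 (y = (-2 - 9)² = (-11)² = 121)
y*(((O(-8) - 6) + 153) - 408) = 121*(((-5 - 6) + 153) - 408) = 121*((-11 + 153) - 408) = 121*(142 - 408) = 121*(-266) = -32186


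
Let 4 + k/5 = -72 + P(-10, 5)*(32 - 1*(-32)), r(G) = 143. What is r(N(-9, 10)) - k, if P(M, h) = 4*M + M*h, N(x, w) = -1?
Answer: 29323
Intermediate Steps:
k = -29180 (k = -20 + 5*(-72 + (-10*(4 + 5))*(32 - 1*(-32))) = -20 + 5*(-72 + (-10*9)*(32 + 32)) = -20 + 5*(-72 - 90*64) = -20 + 5*(-72 - 5760) = -20 + 5*(-5832) = -20 - 29160 = -29180)
r(N(-9, 10)) - k = 143 - 1*(-29180) = 143 + 29180 = 29323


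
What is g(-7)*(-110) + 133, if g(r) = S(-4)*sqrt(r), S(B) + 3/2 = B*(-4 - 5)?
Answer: 133 - 3795*I*sqrt(7) ≈ 133.0 - 10041.0*I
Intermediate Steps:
S(B) = -3/2 - 9*B (S(B) = -3/2 + B*(-4 - 5) = -3/2 + B*(-9) = -3/2 - 9*B)
g(r) = 69*sqrt(r)/2 (g(r) = (-3/2 - 9*(-4))*sqrt(r) = (-3/2 + 36)*sqrt(r) = 69*sqrt(r)/2)
g(-7)*(-110) + 133 = (69*sqrt(-7)/2)*(-110) + 133 = (69*(I*sqrt(7))/2)*(-110) + 133 = (69*I*sqrt(7)/2)*(-110) + 133 = -3795*I*sqrt(7) + 133 = 133 - 3795*I*sqrt(7)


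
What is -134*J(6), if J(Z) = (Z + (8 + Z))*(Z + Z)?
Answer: -32160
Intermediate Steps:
J(Z) = 2*Z*(8 + 2*Z) (J(Z) = (8 + 2*Z)*(2*Z) = 2*Z*(8 + 2*Z))
-134*J(6) = -536*6*(4 + 6) = -536*6*10 = -134*240 = -32160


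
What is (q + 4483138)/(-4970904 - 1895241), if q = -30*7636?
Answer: -4254058/6866145 ≈ -0.61957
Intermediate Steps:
q = -229080
(q + 4483138)/(-4970904 - 1895241) = (-229080 + 4483138)/(-4970904 - 1895241) = 4254058/(-6866145) = 4254058*(-1/6866145) = -4254058/6866145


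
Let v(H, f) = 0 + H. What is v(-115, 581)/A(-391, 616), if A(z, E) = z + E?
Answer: -23/45 ≈ -0.51111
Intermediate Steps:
v(H, f) = H
A(z, E) = E + z
v(-115, 581)/A(-391, 616) = -115/(616 - 391) = -115/225 = -115*1/225 = -23/45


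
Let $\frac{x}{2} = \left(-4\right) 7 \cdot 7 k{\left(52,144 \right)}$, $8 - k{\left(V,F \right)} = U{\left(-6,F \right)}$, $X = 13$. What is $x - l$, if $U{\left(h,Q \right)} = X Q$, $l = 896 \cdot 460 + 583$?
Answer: $317945$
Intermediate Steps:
$l = 412743$ ($l = 412160 + 583 = 412743$)
$U{\left(h,Q \right)} = 13 Q$
$k{\left(V,F \right)} = 8 - 13 F$
$x = 730688$ ($x = 2 \left(-4\right) 7 \cdot 7 \left(8 - 1872\right) = 2 \left(-28\right) 7 \left(8 - 1872\right) = 2 \left(\left(-196\right) \left(-1864\right)\right) = 2 \cdot 365344 = 730688$)
$x - l = 730688 - 412743 = 317945$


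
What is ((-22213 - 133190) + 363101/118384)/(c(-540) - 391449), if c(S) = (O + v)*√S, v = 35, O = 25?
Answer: 2400478220739433/6046828354046928 + 91984328255*I*√15/251951181418622 ≈ 0.39698 + 0.001414*I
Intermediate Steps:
c(S) = 60*√S (c(S) = (25 + 35)*√S = 60*√S)
((-22213 - 133190) + 363101/118384)/(c(-540) - 391449) = ((-22213 - 133190) + 363101/118384)/(60*√(-540) - 391449) = (-155403 + 363101*(1/118384))/(60*(6*I*√15) - 391449) = (-155403 + 363101/118384)/(360*I*√15 - 391449) = -18396865651/(118384*(-391449 + 360*I*√15))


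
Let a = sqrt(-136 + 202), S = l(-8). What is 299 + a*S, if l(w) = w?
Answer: 299 - 8*sqrt(66) ≈ 234.01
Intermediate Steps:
S = -8
a = sqrt(66) ≈ 8.1240
299 + a*S = 299 + sqrt(66)*(-8) = 299 - 8*sqrt(66)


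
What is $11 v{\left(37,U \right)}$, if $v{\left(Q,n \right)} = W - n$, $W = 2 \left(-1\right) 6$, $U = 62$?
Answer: $-814$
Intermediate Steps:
$W = -12$ ($W = \left(-2\right) 6 = -12$)
$v{\left(Q,n \right)} = -12 - n$
$11 v{\left(37,U \right)} = 11 \left(-12 - 62\right) = 11 \left(-74\right) = -814$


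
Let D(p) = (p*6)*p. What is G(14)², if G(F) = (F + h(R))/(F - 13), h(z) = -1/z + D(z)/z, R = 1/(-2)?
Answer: 169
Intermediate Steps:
R = -½ ≈ -0.50000
D(p) = 6*p² (D(p) = (6*p)*p = 6*p²)
h(z) = -1/z + 6*z (h(z) = -1/z + (6*z²)/z = -1/z + 6*z)
G(F) = (-1 + F)/(-13 + F) (G(F) = (F + (-1/(-½) + 6*(-½)))/(F - 13) = (F + (-1*(-2) - 3))/(-13 + F) = (F + (2 - 3))/(-13 + F) = (F - 1)/(-13 + F) = (-1 + F)/(-13 + F))
G(14)² = ((-1 + 14)/(-13 + 14))² = (13/1)² = (1*13)² = 13² = 169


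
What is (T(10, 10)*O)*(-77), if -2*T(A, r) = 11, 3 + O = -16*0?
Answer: -2541/2 ≈ -1270.5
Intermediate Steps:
O = -3 (O = -3 - 16*0 = -3 + 0 = -3)
T(A, r) = -11/2 (T(A, r) = -½*11 = -11/2)
(T(10, 10)*O)*(-77) = -11/2*(-3)*(-77) = (33/2)*(-77) = -2541/2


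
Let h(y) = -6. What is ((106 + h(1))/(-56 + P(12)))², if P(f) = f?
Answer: 625/121 ≈ 5.1653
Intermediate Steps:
((106 + h(1))/(-56 + P(12)))² = ((106 - 6)/(-56 + 12))² = (100/(-44))² = (100*(-1/44))² = (-25/11)² = 625/121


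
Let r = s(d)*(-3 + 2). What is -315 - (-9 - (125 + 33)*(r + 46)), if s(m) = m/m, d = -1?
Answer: 6804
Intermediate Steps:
s(m) = 1
r = -1 (r = 1*(-3 + 2) = 1*(-1) = -1)
-315 - (-9 - (125 + 33)*(r + 46)) = -315 - (-9 - (125 + 33)*(-1 + 46)) = -315 - (-9 - 158*45) = -315 - (-9 - 1*7110) = -315 - (-9 - 7110) = -315 - 1*(-7119) = -315 + 7119 = 6804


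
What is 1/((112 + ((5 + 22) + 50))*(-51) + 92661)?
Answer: 1/83022 ≈ 1.2045e-5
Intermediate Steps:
1/((112 + ((5 + 22) + 50))*(-51) + 92661) = 1/((112 + (27 + 50))*(-51) + 92661) = 1/((112 + 77)*(-51) + 92661) = 1/(189*(-51) + 92661) = 1/(-9639 + 92661) = 1/83022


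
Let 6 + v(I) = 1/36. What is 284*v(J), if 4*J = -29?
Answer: -15265/9 ≈ -1696.1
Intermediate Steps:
J = -29/4 (J = (¼)*(-29) = -29/4 ≈ -7.2500)
v(I) = -215/36 (v(I) = -6 + 1/36 = -215/36)
284*v(J) = 284*(-215/36) = -15265/9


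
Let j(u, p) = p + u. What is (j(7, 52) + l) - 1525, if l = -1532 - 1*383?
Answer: -3381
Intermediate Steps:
l = -1915 (l = -1532 - 383 = -1915)
(j(7, 52) + l) - 1525 = ((52 + 7) - 1915) - 1525 = (59 - 1915) - 1525 = -1856 - 1525 = -3381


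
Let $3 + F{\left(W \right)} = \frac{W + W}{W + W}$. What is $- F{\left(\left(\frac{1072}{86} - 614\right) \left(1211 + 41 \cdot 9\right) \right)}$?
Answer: $2$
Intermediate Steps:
$F{\left(W \right)} = -2$ ($F{\left(W \right)} = -3 + \frac{W + W}{W + W} = -3 + \frac{2 W}{2 W} = -3 + 2 W \frac{1}{2 W} = -3 + 1 = -2$)
$- F{\left(\left(\frac{1072}{86} - 614\right) \left(1211 + 41 \cdot 9\right) \right)} = \left(-1\right) \left(-2\right) = 2$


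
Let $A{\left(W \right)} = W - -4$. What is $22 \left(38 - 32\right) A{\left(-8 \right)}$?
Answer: $-528$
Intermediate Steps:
$A{\left(W \right)} = 4 + W$ ($A{\left(W \right)} = W + 4 = 4 + W$)
$22 \left(38 - 32\right) A{\left(-8 \right)} = 22 \left(38 - 32\right) \left(4 - 8\right) = 22 \left(38 - 32\right) \left(-4\right) = 22 \cdot 6 \left(-4\right) = 132 \left(-4\right) = -528$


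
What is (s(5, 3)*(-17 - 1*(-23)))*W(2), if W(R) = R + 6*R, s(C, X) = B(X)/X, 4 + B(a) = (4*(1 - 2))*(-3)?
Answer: 224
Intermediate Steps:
B(a) = 8 (B(a) = -4 + (4*(1 - 2))*(-3) = -4 + (4*(-1))*(-3) = -4 - 4*(-3) = -4 + 12 = 8)
s(C, X) = 8/X
W(R) = 7*R
(s(5, 3)*(-17 - 1*(-23)))*W(2) = ((8/3)*(-17 - 1*(-23)))*(7*2) = ((8*(⅓))*(-17 + 23))*14 = ((8/3)*6)*14 = 16*14 = 224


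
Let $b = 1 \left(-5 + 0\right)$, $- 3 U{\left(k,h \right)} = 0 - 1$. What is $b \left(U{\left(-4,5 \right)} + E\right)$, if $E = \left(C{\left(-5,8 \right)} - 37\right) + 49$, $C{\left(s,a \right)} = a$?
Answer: $- \frac{305}{3} \approx -101.67$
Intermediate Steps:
$U{\left(k,h \right)} = \frac{1}{3}$ ($U{\left(k,h \right)} = - \frac{0 - 1}{3} = \left(- \frac{1}{3}\right) \left(-1\right) = \frac{1}{3}$)
$E = 20$ ($E = \left(8 - 37\right) + 49 = -29 + 49 = 20$)
$b = -5$ ($b = 1 \left(-5\right) = -5$)
$b \left(U{\left(-4,5 \right)} + E\right) = - 5 \left(\frac{1}{3} + 20\right) = \left(-5\right) \frac{61}{3} = - \frac{305}{3}$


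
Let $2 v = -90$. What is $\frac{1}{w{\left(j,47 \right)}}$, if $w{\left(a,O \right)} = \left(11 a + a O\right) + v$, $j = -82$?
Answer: $- \frac{1}{4801} \approx -0.00020829$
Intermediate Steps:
$v = -45$ ($v = \frac{1}{2} \left(-90\right) = -45$)
$w{\left(a,O \right)} = -45 + 11 a + O a$ ($w{\left(a,O \right)} = \left(11 a + a O\right) - 45 = \left(11 a + O a\right) - 45 = -45 + 11 a + O a$)
$\frac{1}{w{\left(j,47 \right)}} = \frac{1}{-45 + 11 \left(-82\right) + 47 \left(-82\right)} = \frac{1}{-45 - 902 - 3854} = \frac{1}{-4801} = - \frac{1}{4801}$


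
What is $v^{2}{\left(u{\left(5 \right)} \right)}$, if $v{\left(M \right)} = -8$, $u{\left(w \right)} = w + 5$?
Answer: $64$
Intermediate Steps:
$u{\left(w \right)} = 5 + w$
$v^{2}{\left(u{\left(5 \right)} \right)} = \left(-8\right)^{2} = 64$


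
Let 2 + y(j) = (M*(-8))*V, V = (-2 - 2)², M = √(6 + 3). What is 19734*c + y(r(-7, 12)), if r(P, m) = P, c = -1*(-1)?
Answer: 19348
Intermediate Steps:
c = 1
M = 3 (M = √9 = 3)
V = 16 (V = (-4)² = 16)
y(j) = -386 (y(j) = -2 + (3*(-8))*16 = -2 - 24*16 = -2 - 384 = -386)
19734*c + y(r(-7, 12)) = 19734*1 - 386 = 19734 - 386 = 19348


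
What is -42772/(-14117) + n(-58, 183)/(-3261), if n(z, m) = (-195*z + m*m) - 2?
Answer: -492919757/46035537 ≈ -10.707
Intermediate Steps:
n(z, m) = -2 + m² - 195*z (n(z, m) = (-195*z + m²) - 2 = (m² - 195*z) - 2 = -2 + m² - 195*z)
-42772/(-14117) + n(-58, 183)/(-3261) = -42772/(-14117) + (-2 + 183² - 195*(-58))/(-3261) = -42772*(-1/14117) + (-2 + 33489 + 11310)*(-1/3261) = 42772/14117 + 44797*(-1/3261) = 42772/14117 - 44797/3261 = -492919757/46035537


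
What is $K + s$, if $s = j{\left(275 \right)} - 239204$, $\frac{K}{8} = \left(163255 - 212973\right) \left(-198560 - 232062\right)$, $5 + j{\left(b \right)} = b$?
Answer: $171277077834$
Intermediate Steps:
$j{\left(b \right)} = -5 + b$
$K = 171277316768$ ($K = 8 \left(163255 - 212973\right) \left(-198560 - 232062\right) = 8 \left(\left(-49718\right) \left(-430622\right)\right) = 8 \cdot 21409664596 = 171277316768$)
$s = -238934$ ($s = \left(-5 + 275\right) - 239204 = 270 - 239204 = -238934$)
$K + s = 171277316768 - 238934 = 171277077834$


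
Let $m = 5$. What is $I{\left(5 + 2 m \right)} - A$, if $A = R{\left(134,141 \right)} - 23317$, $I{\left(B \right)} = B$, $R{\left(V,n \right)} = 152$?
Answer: $23180$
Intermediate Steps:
$A = -23165$ ($A = 152 - 23317 = -23165$)
$I{\left(5 + 2 m \right)} - A = \left(5 + 2 \cdot 5\right) - -23165 = \left(5 + 10\right) + 23165 = 15 + 23165 = 23180$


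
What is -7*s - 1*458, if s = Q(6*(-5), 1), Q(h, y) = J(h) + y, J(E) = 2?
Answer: -479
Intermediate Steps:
Q(h, y) = 2 + y
s = 3 (s = 2 + 1 = 3)
-7*s - 1*458 = -7*3 - 1*458 = -21 - 458 = -479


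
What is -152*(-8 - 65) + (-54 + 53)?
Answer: 11095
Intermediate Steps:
-152*(-8 - 65) + (-54 + 53) = -152*(-73) - 1 = 11096 - 1 = 11095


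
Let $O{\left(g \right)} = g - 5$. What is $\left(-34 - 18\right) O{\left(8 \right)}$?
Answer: $-156$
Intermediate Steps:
$O{\left(g \right)} = -5 + g$
$\left(-34 - 18\right) O{\left(8 \right)} = \left(-34 - 18\right) \left(-5 + 8\right) = \left(-52\right) 3 = -156$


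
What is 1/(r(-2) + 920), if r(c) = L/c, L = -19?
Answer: 2/1859 ≈ 0.0010758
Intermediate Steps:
r(c) = -19/c
1/(r(-2) + 920) = 1/(-19/(-2) + 920) = 1/(-19*(-½) + 920) = 1/(19/2 + 920) = 1/(1859/2) = 2/1859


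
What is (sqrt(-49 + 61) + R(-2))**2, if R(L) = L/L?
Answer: 13 + 4*sqrt(3) ≈ 19.928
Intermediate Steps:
R(L) = 1
(sqrt(-49 + 61) + R(-2))**2 = (sqrt(-49 + 61) + 1)**2 = (sqrt(12) + 1)**2 = (2*sqrt(3) + 1)**2 = (1 + 2*sqrt(3))**2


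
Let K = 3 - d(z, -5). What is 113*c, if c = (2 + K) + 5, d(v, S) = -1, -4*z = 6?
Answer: 1243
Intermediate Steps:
z = -3/2 (z = -1/4*6 = -3/2 ≈ -1.5000)
K = 4 (K = 3 - 1*(-1) = 3 + 1 = 4)
c = 11 (c = (2 + 4) + 5 = 6 + 5 = 11)
113*c = 113*11 = 1243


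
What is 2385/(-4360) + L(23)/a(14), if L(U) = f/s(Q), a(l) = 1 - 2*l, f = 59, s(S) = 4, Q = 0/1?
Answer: -25741/23544 ≈ -1.0933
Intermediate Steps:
Q = 0 (Q = 0*1 = 0)
L(U) = 59/4
2385/(-4360) + L(23)/a(14) = 2385/(-4360) + 59/(4*(1 - 2*14)) = 2385*(-1/4360) + 59/(4*(1 - 28)) = -477/872 + (59/4)/(-27) = -477/872 + (59/4)*(-1/27) = -477/872 - 59/108 = -25741/23544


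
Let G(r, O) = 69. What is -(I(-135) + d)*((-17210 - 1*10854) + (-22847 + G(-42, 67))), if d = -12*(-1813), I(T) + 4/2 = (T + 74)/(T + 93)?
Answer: 23227904909/21 ≈ 1.1061e+9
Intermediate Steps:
I(T) = -2 + (74 + T)/(93 + T) (I(T) = -2 + (T + 74)/(T + 93) = -2 + (74 + T)/(93 + T))
d = 21756
-(I(-135) + d)*((-17210 - 1*10854) + (-22847 + G(-42, 67))) = -((-112 - 1*(-135))/(93 - 135) + 21756)*((-17210 - 1*10854) + (-22847 + 69)) = -((-112 + 135)/(-42) + 21756)*((-17210 - 10854) - 22778) = -(-1/42*23 + 21756)*(-28064 - 22778) = -(-23/42 + 21756)*(-50842) = -913729*(-50842)/42 = -1*(-23227904909/21) = 23227904909/21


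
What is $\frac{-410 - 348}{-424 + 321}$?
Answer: $\frac{758}{103} \approx 7.3592$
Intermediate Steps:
$\frac{-410 - 348}{-424 + 321} = - \frac{758}{-103} = \left(-758\right) \left(- \frac{1}{103}\right) = \frac{758}{103}$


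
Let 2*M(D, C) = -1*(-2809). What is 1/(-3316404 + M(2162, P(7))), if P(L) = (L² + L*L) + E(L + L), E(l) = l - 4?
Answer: -2/6629999 ≈ -3.0166e-7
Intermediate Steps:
E(l) = -4 + l
P(L) = -4 + 2*L + 2*L² (P(L) = (L² + L*L) + (-4 + (L + L)) = (L² + L²) + (-4 + 2*L) = 2*L² + (-4 + 2*L) = -4 + 2*L + 2*L²)
M(D, C) = 2809/2 (M(D, C) = (-1*(-2809))/2 = (½)*2809 = 2809/2)
1/(-3316404 + M(2162, P(7))) = 1/(-3316404 + 2809/2) = 1/(-6629999/2) = -2/6629999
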